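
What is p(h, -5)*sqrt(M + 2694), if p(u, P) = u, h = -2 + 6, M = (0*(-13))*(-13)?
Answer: 4*sqrt(2694) ≈ 207.61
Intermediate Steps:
M = 0 (M = 0*(-13) = 0)
h = 4
p(h, -5)*sqrt(M + 2694) = 4*sqrt(0 + 2694) = 4*sqrt(2694)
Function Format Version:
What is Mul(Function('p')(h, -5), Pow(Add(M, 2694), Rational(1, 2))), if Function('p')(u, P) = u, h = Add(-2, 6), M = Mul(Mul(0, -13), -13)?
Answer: Mul(4, Pow(2694, Rational(1, 2))) ≈ 207.61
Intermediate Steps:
M = 0 (M = Mul(0, -13) = 0)
h = 4
Mul(Function('p')(h, -5), Pow(Add(M, 2694), Rational(1, 2))) = Mul(4, Pow(Add(0, 2694), Rational(1, 2))) = Mul(4, Pow(2694, Rational(1, 2)))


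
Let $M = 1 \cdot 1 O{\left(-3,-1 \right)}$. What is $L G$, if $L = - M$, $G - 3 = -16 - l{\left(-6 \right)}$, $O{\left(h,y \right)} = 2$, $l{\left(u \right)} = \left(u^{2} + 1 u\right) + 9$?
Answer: $104$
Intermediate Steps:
$l{\left(u \right)} = 9 + u + u^{2}$ ($l{\left(u \right)} = \left(u^{2} + u\right) + 9 = \left(u + u^{2}\right) + 9 = 9 + u + u^{2}$)
$M = 2$ ($M = 1 \cdot 1 \cdot 2 = 1 \cdot 2 = 2$)
$G = -52$ ($G = 3 - 55 = -52$)
$L = -2$ ($L = \left(-1\right) 2 = -2$)
$L G = \left(-2\right) \left(-52\right) = 104$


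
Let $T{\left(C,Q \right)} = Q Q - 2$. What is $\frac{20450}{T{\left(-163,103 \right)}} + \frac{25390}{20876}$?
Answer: $\frac{348112965}{110715866} \approx 3.1442$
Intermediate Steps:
$T{\left(C,Q \right)} = -2 + Q^{2}$ ($T{\left(C,Q \right)} = Q^{2} - 2 = -2 + Q^{2}$)
$\frac{20450}{T{\left(-163,103 \right)}} + \frac{25390}{20876} = \frac{20450}{-2 + 103^{2}} + \frac{25390}{20876} = \frac{20450}{-2 + 10609} + 25390 \cdot \frac{1}{20876} = \frac{20450}{10607} + \frac{12695}{10438} = \frac{348112965}{110715866}$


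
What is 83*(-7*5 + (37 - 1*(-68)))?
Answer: 5810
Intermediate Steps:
83*(-7*5 + (37 - 1*(-68))) = 83*(-35 + (37 + 68)) = 83*(-35 + 105) = 83*70 = 5810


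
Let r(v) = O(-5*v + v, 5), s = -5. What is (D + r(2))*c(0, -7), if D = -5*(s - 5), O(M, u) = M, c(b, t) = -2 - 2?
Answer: -168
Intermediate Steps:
c(b, t) = -4
r(v) = -4*v (r(v) = -5*v + v = -4*v)
D = 50 (D = -5*(-5 - 5) = -5*(-10) = 50)
(D + r(2))*c(0, -7) = (50 - 4*2)*(-4) = (50 - 8)*(-4) = 42*(-4) = -168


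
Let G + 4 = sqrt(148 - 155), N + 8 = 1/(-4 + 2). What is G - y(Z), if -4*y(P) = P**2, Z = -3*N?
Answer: 2537/16 + I*sqrt(7) ≈ 158.56 + 2.6458*I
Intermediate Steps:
N = -17/2 (N = -8 + 1/(-4 + 2) = -8 + 1/(-2) = -8 - 1/2 = -17/2 ≈ -8.5000)
G = -4 + I*sqrt(7) (G = -4 + sqrt(148 - 155) = -4 + sqrt(-7) = -4 + I*sqrt(7) ≈ -4.0 + 2.6458*I)
Z = 51/2 (Z = -3*(-17/2) = 51/2 ≈ 25.500)
y(P) = -P**2/4
G - y(Z) = (-4 + I*sqrt(7)) - (-1)*(51/2)**2/4 = (-4 + I*sqrt(7)) - (-1)*2601/(4*4) = (-4 + I*sqrt(7)) - 1*(-2601/16) = (-4 + I*sqrt(7)) + 2601/16 = 2537/16 + I*sqrt(7)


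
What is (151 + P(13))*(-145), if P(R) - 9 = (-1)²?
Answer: -23345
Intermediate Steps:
P(R) = 10 (P(R) = 9 + (-1)² = 9 + 1 = 10)
(151 + P(13))*(-145) = (151 + 10)*(-145) = 161*(-145) = -23345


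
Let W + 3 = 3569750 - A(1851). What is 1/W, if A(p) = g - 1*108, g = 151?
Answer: 1/3569704 ≈ 2.8014e-7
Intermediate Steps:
A(p) = 43 (A(p) = 151 - 1*108 = 151 - 108 = 43)
W = 3569704 (W = -3 + (3569750 - 1*43) = -3 + (3569750 - 43) = -3 + 3569707 = 3569704)
1/W = 1/3569704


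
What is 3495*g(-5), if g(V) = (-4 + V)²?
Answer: 283095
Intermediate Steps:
3495*g(-5) = 3495*(-4 - 5)² = 3495*(-9)² = 3495*81 = 283095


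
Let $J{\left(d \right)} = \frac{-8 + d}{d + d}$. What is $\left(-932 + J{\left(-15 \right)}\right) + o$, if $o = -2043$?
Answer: $- \frac{89227}{30} \approx -2974.2$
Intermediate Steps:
$J{\left(d \right)} = \frac{-8 + d}{2 d}$
$\left(-932 + J{\left(-15 \right)}\right) + o = \left(-932 + \frac{-8 - 15}{2 \left(-15\right)}\right) - 2043 = \left(-932 + \frac{1}{2} \left(- \frac{1}{15}\right) \left(-23\right)\right) - 2043 = \left(-932 + \frac{23}{30}\right) - 2043 = - \frac{27937}{30} - 2043 = - \frac{89227}{30}$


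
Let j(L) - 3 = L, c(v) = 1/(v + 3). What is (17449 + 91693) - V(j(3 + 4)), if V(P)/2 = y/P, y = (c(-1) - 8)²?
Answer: 436523/4 ≈ 1.0913e+5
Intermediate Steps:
c(v) = 1/(3 + v)
j(L) = 3 + L
y = 225/4 (y = (1/(3 - 1) - 8)² = (1/2 - 8)² = (½ - 8)² = (-15/2)² = 225/4 ≈ 56.250)
V(P) = 225/(2*P) (V(P) = 2*(225/(4*P)) = 225/(2*P))
(17449 + 91693) - V(j(3 + 4)) = (17449 + 91693) - 225/(2*(3 + (3 + 4))) = 109142 - 225/(2*(3 + 7)) = 109142 - 225/(2*10) = 109142 - 1*45/4 = 109142 - 45/4 = 436523/4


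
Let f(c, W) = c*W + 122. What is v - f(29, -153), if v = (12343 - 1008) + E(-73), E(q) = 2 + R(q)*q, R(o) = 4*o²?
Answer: -1540416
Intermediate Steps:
E(q) = 2 + 4*q³ (E(q) = 2 + (4*q²)*q = 2 + 4*q³)
f(c, W) = 122 + W*c (f(c, W) = W*c + 122 = 122 + W*c)
v = -1544731 (v = (12343 - 1008) + (2 + 4*(-73)³) = 11335 + (2 + 4*(-389017)) = 11335 + (2 - 1556068) = 11335 - 1556066 = -1544731)
v - f(29, -153) = -1544731 - (122 - 153*29) = -1544731 - (122 - 4437) = -1544731 - 1*(-4315) = -1544731 + 4315 = -1540416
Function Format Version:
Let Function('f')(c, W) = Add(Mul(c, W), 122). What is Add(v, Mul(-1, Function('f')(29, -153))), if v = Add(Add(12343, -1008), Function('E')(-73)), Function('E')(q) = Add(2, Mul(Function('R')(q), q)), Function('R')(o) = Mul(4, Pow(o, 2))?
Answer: -1540416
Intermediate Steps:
Function('E')(q) = Add(2, Mul(4, Pow(q, 3))) (Function('E')(q) = Add(2, Mul(Mul(4, Pow(q, 2)), q)) = Add(2, Mul(4, Pow(q, 3))))
Function('f')(c, W) = Add(122, Mul(W, c)) (Function('f')(c, W) = Add(Mul(W, c), 122) = Add(122, Mul(W, c)))
v = -1544731 (v = Add(Add(12343, -1008), Add(2, Mul(4, Pow(-73, 3)))) = Add(11335, Add(2, Mul(4, -389017))) = Add(11335, Add(2, -1556068)) = Add(11335, -1556066) = -1544731)
Add(v, Mul(-1, Function('f')(29, -153))) = Add(-1544731, Mul(-1, Add(122, Mul(-153, 29)))) = Add(-1544731, Mul(-1, Add(122, -4437))) = Add(-1544731, Mul(-1, -4315)) = Add(-1544731, 4315) = -1540416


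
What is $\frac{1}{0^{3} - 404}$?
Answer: $- \frac{1}{404} \approx -0.0024752$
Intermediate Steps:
$\frac{1}{0^{3} - 404} = \frac{1}{0 - 404} = \frac{1}{-404} = - \frac{1}{404}$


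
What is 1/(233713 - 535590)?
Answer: -1/301877 ≈ -3.3126e-6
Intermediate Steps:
1/(233713 - 535590) = 1/(-301877) = -1/301877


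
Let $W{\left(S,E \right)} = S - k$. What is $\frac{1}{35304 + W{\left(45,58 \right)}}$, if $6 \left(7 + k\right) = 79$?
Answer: $\frac{6}{212057} \approx 2.8294 \cdot 10^{-5}$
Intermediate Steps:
$k = \frac{37}{6}$ ($k = -7 + \frac{1}{6} \cdot 79 = -7 + \frac{79}{6} = \frac{37}{6} \approx 6.1667$)
$W{\left(S,E \right)} = - \frac{37}{6} + S$ ($W{\left(S,E \right)} = S - \frac{37}{6} = - \frac{37}{6} + S$)
$\frac{1}{35304 + W{\left(45,58 \right)}} = \frac{1}{35304 + \left(- \frac{37}{6} + 45\right)} = \frac{1}{35304 + \frac{233}{6}} = \frac{1}{\frac{212057}{6}} = \frac{6}{212057}$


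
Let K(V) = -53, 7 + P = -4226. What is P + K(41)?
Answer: -4286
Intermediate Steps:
P = -4233 (P = -7 - 4226 = -4233)
P + K(41) = -4233 - 53 = -4286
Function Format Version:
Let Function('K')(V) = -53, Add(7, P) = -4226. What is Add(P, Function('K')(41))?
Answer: -4286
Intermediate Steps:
P = -4233 (P = Add(-7, -4226) = -4233)
Add(P, Function('K')(41)) = Add(-4233, -53) = -4286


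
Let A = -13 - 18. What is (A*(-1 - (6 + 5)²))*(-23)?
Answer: -86986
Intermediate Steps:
A = -31
(A*(-1 - (6 + 5)²))*(-23) = -31*(-1 - (6 + 5)²)*(-23) = -31*(-1 - 1*11²)*(-23) = -31*(-1 - 1*121)*(-23) = -31*(-1 - 121)*(-23) = -31*(-122)*(-23) = 3782*(-23) = -86986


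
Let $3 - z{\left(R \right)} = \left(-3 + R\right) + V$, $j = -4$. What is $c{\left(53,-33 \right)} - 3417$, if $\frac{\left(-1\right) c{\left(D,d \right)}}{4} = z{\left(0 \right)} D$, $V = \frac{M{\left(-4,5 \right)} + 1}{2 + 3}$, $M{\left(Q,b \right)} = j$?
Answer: $- \frac{24081}{5} \approx -4816.2$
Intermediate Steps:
$M{\left(Q,b \right)} = -4$
$V = - \frac{3}{5}$ ($V = \frac{-4 + 1}{2 + 3} = - \frac{3}{5} \approx -0.6$)
$z{\left(R \right)} = \frac{33}{5} - R$ ($z{\left(R \right)} = 3 - \left(\left(-3 + R\right) - \frac{3}{5}\right) = 3 - \left(- \frac{18}{5} + R\right) = \frac{33}{5} - R$)
$c{\left(D,d \right)} = - \frac{132 D}{5}$ ($c{\left(D,d \right)} = - 4 \left(\frac{33}{5} - 0\right) D = - 4 \left(\frac{33}{5} + 0\right) D = - 4 \frac{33 D}{5} = - \frac{132 D}{5}$)
$c{\left(53,-33 \right)} - 3417 = \left(- \frac{132}{5}\right) 53 - 3417 = - \frac{6996}{5} - 3417 = - \frac{24081}{5}$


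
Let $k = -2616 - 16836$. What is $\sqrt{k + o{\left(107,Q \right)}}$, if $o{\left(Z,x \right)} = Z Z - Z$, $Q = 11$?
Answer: $i \sqrt{8110} \approx 90.056 i$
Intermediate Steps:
$k = -19452$
$o{\left(Z,x \right)} = Z^{2} - Z$
$\sqrt{k + o{\left(107,Q \right)}} = \sqrt{-19452 + 107 \left(-1 + 107\right)} = \sqrt{-19452 + 107 \cdot 106} = \sqrt{-19452 + 11342} = \sqrt{-8110} = i \sqrt{8110}$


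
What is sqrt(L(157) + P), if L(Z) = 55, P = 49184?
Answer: 3*sqrt(5471) ≈ 221.90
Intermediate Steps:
sqrt(L(157) + P) = sqrt(55 + 49184) = sqrt(49239) = 3*sqrt(5471)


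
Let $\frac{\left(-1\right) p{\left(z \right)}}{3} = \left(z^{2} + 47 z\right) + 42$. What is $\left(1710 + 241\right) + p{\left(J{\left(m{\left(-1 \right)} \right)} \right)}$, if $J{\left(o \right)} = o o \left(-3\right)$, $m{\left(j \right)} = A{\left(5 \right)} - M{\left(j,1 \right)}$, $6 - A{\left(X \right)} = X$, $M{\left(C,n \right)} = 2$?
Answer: $2221$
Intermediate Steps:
$A{\left(X \right)} = 6 - X$
$m{\left(j \right)} = -1$ ($m{\left(j \right)} = \left(6 - 5\right) - 2 = 1 - 2 = -1$)
$J{\left(o \right)} = - 3 o^{2}$ ($J{\left(o \right)} = o^{2} \left(-3\right) = - 3 o^{2}$)
$p{\left(z \right)} = -126 - 141 z - 3 z^{2}$ ($p{\left(z \right)} = - 3 \left(\left(z^{2} + 47 z\right) + 42\right) = - 3 \left(42 + z^{2} + 47 z\right) = -126 - 141 z - 3 z^{2}$)
$\left(1710 + 241\right) + p{\left(J{\left(m{\left(-1 \right)} \right)} \right)} = \left(1710 + 241\right) - \left(126 + 27 + 141 \left(-3\right) \left(-1\right)^{2}\right) = 1951 - \left(126 + 27 + 141 \left(-3\right) 1\right) = 1951 - \left(-297 + 27\right) = 1951 - -270 = 1951 + 270 = 2221$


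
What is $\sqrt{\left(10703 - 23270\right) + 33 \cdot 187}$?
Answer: $2 i \sqrt{1599} \approx 79.975 i$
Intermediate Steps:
$\sqrt{\left(10703 - 23270\right) + 33 \cdot 187} = \sqrt{-12567 + 6171} = \sqrt{-6396} = 2 i \sqrt{1599}$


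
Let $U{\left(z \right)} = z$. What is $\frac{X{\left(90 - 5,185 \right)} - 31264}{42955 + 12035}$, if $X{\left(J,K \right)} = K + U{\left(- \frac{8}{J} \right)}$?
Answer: $- \frac{2641723}{4674150} \approx -0.56518$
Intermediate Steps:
$X{\left(J,K \right)} = K - \frac{8}{J}$
$\frac{X{\left(90 - 5,185 \right)} - 31264}{42955 + 12035} = \frac{\left(185 - \frac{8}{90 - 5}\right) - 31264}{42955 + 12035} = \frac{\left(185 - \frac{8}{90 - 5}\right) - 31264}{54990} = \left(\left(185 - \frac{8}{85}\right) - 31264\right) \frac{1}{54990} = \left(\frac{15717}{85} - 31264\right) \frac{1}{54990} = \left(- \frac{2641723}{85}\right) \frac{1}{54990} = - \frac{2641723}{4674150}$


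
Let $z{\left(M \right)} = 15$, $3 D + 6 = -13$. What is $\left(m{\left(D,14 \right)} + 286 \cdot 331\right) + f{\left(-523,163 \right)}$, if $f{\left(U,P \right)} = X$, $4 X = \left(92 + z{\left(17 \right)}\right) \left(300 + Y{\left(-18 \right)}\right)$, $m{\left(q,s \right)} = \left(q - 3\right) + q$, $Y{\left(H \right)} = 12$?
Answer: $\frac{308989}{3} \approx 1.03 \cdot 10^{5}$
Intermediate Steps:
$D = - \frac{19}{3}$ ($D = -2 + \frac{1}{3} \left(-13\right) = -2 - \frac{13}{3} = - \frac{19}{3} \approx -6.3333$)
$m{\left(q,s \right)} = -3 + 2 q$ ($m{\left(q,s \right)} = \left(-3 + q\right) + q = -3 + 2 q$)
$X = 8346$ ($X = \frac{\left(92 + 15\right) \left(300 + 12\right)}{4} = \frac{107 \cdot 312}{4} = \frac{1}{4} \cdot 33384 = 8346$)
$f{\left(U,P \right)} = 8346$
$\left(m{\left(D,14 \right)} + 286 \cdot 331\right) + f{\left(-523,163 \right)} = \left(\left(-3 + 2 \left(- \frac{19}{3}\right)\right) + 286 \cdot 331\right) + 8346 = \left(\left(-3 - \frac{38}{3}\right) + 94666\right) + 8346 = \left(- \frac{47}{3} + 94666\right) + 8346 = \frac{283951}{3} + 8346 = \frac{308989}{3}$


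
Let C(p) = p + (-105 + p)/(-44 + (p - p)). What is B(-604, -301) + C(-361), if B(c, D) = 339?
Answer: -251/22 ≈ -11.409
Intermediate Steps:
C(p) = 105/44 + 43*p/44 (C(p) = p + (-105 + p)/(-44 + 0) = p + (-105 + p)/(-44) = p + (-105 + p)*(-1/44) = p + (105/44 - p/44) = 105/44 + 43*p/44)
B(-604, -301) + C(-361) = 339 + (105/44 + (43/44)*(-361)) = 339 + (105/44 - 15523/44) = 339 - 7709/22 = -251/22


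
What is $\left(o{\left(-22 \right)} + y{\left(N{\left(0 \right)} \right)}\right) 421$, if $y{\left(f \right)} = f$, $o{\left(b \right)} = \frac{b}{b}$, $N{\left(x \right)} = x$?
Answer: $421$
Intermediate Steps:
$o{\left(b \right)} = 1$
$\left(o{\left(-22 \right)} + y{\left(N{\left(0 \right)} \right)}\right) 421 = \left(1 + 0\right) 421 = 1 \cdot 421 = 421$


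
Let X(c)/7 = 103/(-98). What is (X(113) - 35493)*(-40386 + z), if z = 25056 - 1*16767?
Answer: 15952369485/14 ≈ 1.1395e+9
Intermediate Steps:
X(c) = -103/14 (X(c) = 7*(103/(-98)) = 7*(103*(-1/98)) = 7*(-103/98) = -103/14)
z = 8289 (z = 25056 - 16767 = 8289)
(X(113) - 35493)*(-40386 + z) = (-103/14 - 35493)*(-40386 + 8289) = -497005/14*(-32097) = 15952369485/14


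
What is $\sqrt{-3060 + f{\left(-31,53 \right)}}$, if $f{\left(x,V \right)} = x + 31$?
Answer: $6 i \sqrt{85} \approx 55.317 i$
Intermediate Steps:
$f{\left(x,V \right)} = 31 + x$
$\sqrt{-3060 + f{\left(-31,53 \right)}} = \sqrt{-3060 + \left(31 - 31\right)} = \sqrt{-3060 + 0} = \sqrt{-3060} = 6 i \sqrt{85}$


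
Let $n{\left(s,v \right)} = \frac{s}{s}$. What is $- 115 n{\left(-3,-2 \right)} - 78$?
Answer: $-193$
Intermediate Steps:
$n{\left(s,v \right)} = 1$
$- 115 n{\left(-3,-2 \right)} - 78 = \left(-115\right) 1 - 78 = -115 - 78 = -193$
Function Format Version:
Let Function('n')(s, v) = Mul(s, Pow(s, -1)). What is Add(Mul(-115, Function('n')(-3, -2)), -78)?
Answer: -193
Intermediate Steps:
Function('n')(s, v) = 1
Add(Mul(-115, Function('n')(-3, -2)), -78) = Add(Mul(-115, 1), -78) = Add(-115, -78) = -193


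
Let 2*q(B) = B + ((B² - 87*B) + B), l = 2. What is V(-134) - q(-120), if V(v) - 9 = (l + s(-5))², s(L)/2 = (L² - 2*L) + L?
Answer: -8447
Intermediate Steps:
s(L) = -2*L + 2*L² (s(L) = 2*((L² - 2*L) + L) = 2*(L² - L) = -2*L + 2*L²)
q(B) = B²/2 - 85*B/2 (q(B) = (B + ((B² - 87*B) + B))/2 = (B + (B² - 86*B))/2 = (B² - 85*B)/2 = B²/2 - 85*B/2)
V(v) = 3853 (V(v) = 9 + (2 + 2*(-5)*(-1 - 5))² = 9 + (2 + 2*(-5)*(-6))² = 9 + (2 + 60)² = 9 + 62² = 9 + 3844 = 3853)
V(-134) - q(-120) = 3853 - (-120)*(-85 - 120)/2 = 3853 - (-120)*(-205)/2 = 3853 - 1*12300 = 3853 - 12300 = -8447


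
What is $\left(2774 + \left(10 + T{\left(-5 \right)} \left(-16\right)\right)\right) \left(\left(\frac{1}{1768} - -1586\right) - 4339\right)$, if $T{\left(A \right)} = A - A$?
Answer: $- \frac{1693821444}{221} \approx -7.6644 \cdot 10^{6}$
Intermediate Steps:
$T{\left(A \right)} = 0$
$\left(2774 + \left(10 + T{\left(-5 \right)} \left(-16\right)\right)\right) \left(\left(\frac{1}{1768} - -1586\right) - 4339\right) = \left(2774 + \left(10 + 0 \left(-16\right)\right)\right) \left(\left(\frac{1}{1768} - -1586\right) - 4339\right) = \left(2774 + \left(10 + 0\right)\right) \left(\left(\frac{1}{1768} + 1586\right) - 4339\right) = \left(2774 + 10\right) \left(\frac{2804049}{1768} - 4339\right) = 2784 \left(- \frac{4867303}{1768}\right) = - \frac{1693821444}{221}$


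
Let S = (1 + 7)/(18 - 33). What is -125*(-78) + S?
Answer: 146242/15 ≈ 9749.5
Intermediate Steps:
S = -8/15 (S = 8/(-15) = 8*(-1/15) = -8/15 ≈ -0.53333)
-125*(-78) + S = -125*(-78) - 8/15 = 9750 - 8/15 = 146242/15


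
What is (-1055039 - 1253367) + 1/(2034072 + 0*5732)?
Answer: -4695464009231/2034072 ≈ -2.3084e+6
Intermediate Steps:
(-1055039 - 1253367) + 1/(2034072 + 0*5732) = -2308406 + 1/(2034072 + 0) = -2308406 + 1/2034072 = -4695464009231/2034072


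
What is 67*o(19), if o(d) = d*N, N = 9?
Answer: 11457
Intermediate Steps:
o(d) = 9*d (o(d) = d*9 = 9*d)
67*o(19) = 67*(9*19) = 67*171 = 11457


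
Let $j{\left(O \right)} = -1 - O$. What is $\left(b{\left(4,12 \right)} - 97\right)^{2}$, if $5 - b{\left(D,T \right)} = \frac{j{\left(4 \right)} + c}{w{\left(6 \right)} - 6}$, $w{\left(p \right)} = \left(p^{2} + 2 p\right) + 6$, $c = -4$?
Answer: $\frac{2157961}{256} \approx 8429.5$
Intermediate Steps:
$w{\left(p \right)} = 6 + p^{2} + 2 p$
$b{\left(D,T \right)} = \frac{83}{16}$ ($b{\left(D,T \right)} = 5 - \frac{\left(-1 - 4\right) - 4}{\left(6 + 6^{2} + 2 \cdot 6\right) - 6} = 5 - \frac{\left(-1 - 4\right) - 4}{\left(6 + 36 + 12\right) - 6} = 5 - \frac{-5 - 4}{54 - 6} = 5 - - \frac{9}{48} = 5 - \left(-9\right) \frac{1}{48} = 5 - - \frac{3}{16} = 5 + \frac{3}{16} = \frac{83}{16}$)
$\left(b{\left(4,12 \right)} - 97\right)^{2} = \left(\frac{83}{16} - 97\right)^{2} = \left(- \frac{1469}{16}\right)^{2} = \frac{2157961}{256}$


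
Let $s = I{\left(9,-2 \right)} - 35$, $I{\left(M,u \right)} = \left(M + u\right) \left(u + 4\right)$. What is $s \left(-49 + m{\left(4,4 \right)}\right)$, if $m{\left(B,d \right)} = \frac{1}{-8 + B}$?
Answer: $\frac{4137}{4} \approx 1034.3$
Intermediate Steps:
$I{\left(M,u \right)} = \left(4 + u\right) \left(M + u\right)$ ($I{\left(M,u \right)} = \left(M + u\right) \left(4 + u\right) = \left(4 + u\right) \left(M + u\right)$)
$s = -21$ ($s = \left(\left(-2\right)^{2} + 4 \cdot 9 + 4 \left(-2\right) + 9 \left(-2\right)\right) - 35 = \left(4 + 36 - 8 - 18\right) - 35 = 14 - 35 = -21$)
$s \left(-49 + m{\left(4,4 \right)}\right) = - 21 \left(-49 + \frac{1}{-8 + 4}\right) = - 21 \left(-49 + \frac{1}{-4}\right) = - 21 \left(-49 - \frac{1}{4}\right) = \left(-21\right) \left(- \frac{197}{4}\right) = \frac{4137}{4}$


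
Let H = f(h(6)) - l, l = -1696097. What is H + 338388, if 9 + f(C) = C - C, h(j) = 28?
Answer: 2034476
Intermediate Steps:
f(C) = -9 (f(C) = -9 + (C - C) = -9 + 0 = -9)
H = 1696088 (H = -9 - 1*(-1696097) = -9 + 1696097 = 1696088)
H + 338388 = 1696088 + 338388 = 2034476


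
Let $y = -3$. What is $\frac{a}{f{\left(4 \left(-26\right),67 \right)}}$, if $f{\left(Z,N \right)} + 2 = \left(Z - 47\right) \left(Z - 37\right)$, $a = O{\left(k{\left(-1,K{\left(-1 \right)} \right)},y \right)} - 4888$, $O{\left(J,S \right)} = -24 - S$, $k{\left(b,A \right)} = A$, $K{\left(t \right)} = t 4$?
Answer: $- \frac{4909}{21289} \approx -0.23059$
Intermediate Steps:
$K{\left(t \right)} = 4 t$
$a = -4909$ ($a = \left(-24 - -3\right) - 4888 = \left(-24 + 3\right) - 4888 = -21 - 4888 = -4909$)
$f{\left(Z,N \right)} = -2 + \left(-47 + Z\right) \left(-37 + Z\right)$ ($f{\left(Z,N \right)} = -2 + \left(Z - 47\right) \left(Z - 37\right) = -2 + \left(-47 + Z\right) \left(-37 + Z\right)$)
$\frac{a}{f{\left(4 \left(-26\right),67 \right)}} = - \frac{4909}{1737 + \left(4 \left(-26\right)\right)^{2} - 84 \cdot 4 \left(-26\right)} = - \frac{4909}{1737 + \left(-104\right)^{2} - -8736} = - \frac{4909}{1737 + 10816 + 8736} = - \frac{4909}{21289}$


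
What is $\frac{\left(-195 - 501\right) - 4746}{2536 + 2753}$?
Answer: $- \frac{1814}{1763} \approx -1.0289$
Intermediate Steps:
$\frac{\left(-195 - 501\right) - 4746}{2536 + 2753} = \frac{\left(-195 - 501\right) - 4746}{5289} = \left(-696 - 4746\right) \frac{1}{5289} = \left(-5442\right) \frac{1}{5289} = - \frac{1814}{1763}$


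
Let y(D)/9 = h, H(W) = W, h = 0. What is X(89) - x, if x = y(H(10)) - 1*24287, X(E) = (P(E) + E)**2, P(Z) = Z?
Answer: 55971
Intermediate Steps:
y(D) = 0 (y(D) = 9*0 = 0)
X(E) = 4*E**2 (X(E) = (E + E)**2 = (2*E)**2 = 4*E**2)
x = -24287 (x = 0 - 1*24287 = 0 - 24287 = -24287)
X(89) - x = 4*89**2 - 1*(-24287) = 4*7921 + 24287 = 31684 + 24287 = 55971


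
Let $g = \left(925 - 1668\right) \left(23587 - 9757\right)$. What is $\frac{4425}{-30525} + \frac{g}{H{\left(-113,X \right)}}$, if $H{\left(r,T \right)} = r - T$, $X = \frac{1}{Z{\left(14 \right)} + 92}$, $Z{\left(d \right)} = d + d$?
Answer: $\frac{501863899501}{5519327} \approx 90929.0$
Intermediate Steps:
$Z{\left(d \right)} = 2 d$
$X = \frac{1}{120}$ ($X = \frac{1}{2 \cdot 14 + 92} = \frac{1}{28 + 92} = \frac{1}{120} \approx 0.0083333$)
$g = -10275690$ ($g = \left(-743\right) 13830 = -10275690$)
$\frac{4425}{-30525} + \frac{g}{H{\left(-113,X \right)}} = \frac{4425}{-30525} - \frac{10275690}{-113 - \frac{1}{120}} = 4425 \left(- \frac{1}{30525}\right) - \frac{10275690}{-113 - \frac{1}{120}} = - \frac{59}{407} - \frac{10275690}{- \frac{13561}{120}} = - \frac{59}{407} - - \frac{1233082800}{13561} = - \frac{59}{407} + \frac{1233082800}{13561} = \frac{501863899501}{5519327}$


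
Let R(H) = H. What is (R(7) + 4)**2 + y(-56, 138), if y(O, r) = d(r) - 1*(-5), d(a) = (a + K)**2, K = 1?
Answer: 19447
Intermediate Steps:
d(a) = (1 + a)**2 (d(a) = (a + 1)**2 = (1 + a)**2)
y(O, r) = 5 + (1 + r)**2 (y(O, r) = (1 + r)**2 - 1*(-5) = (1 + r)**2 + 5 = 5 + (1 + r)**2)
(R(7) + 4)**2 + y(-56, 138) = (7 + 4)**2 + (5 + (1 + 138)**2) = 11**2 + (5 + 139**2) = 121 + (5 + 19321) = 121 + 19326 = 19447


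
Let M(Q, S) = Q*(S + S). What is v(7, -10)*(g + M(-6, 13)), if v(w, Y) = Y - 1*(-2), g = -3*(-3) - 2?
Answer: 1192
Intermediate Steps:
M(Q, S) = 2*Q*S (M(Q, S) = Q*(2*S) = 2*Q*S)
g = 7 (g = 9 - 2 = 7)
v(w, Y) = 2 + Y (v(w, Y) = Y + 2 = 2 + Y)
v(7, -10)*(g + M(-6, 13)) = (2 - 10)*(7 + 2*(-6)*13) = -8*(7 - 156) = -8*(-149) = 1192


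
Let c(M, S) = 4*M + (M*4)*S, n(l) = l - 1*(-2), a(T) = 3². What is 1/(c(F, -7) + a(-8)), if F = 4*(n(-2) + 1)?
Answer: -1/87 ≈ -0.011494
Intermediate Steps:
a(T) = 9
n(l) = 2 + l (n(l) = l + 2 = 2 + l)
F = 4 (F = 4*((2 - 2) + 1) = 4*(0 + 1) = 4*1 = 4)
c(M, S) = 4*M + 4*M*S (c(M, S) = 4*M + (4*M)*S = 4*M + 4*M*S)
1/(c(F, -7) + a(-8)) = 1/(4*4*(1 - 7) + 9) = 1/(4*4*(-6) + 9) = 1/(-96 + 9) = 1/(-87) = -1/87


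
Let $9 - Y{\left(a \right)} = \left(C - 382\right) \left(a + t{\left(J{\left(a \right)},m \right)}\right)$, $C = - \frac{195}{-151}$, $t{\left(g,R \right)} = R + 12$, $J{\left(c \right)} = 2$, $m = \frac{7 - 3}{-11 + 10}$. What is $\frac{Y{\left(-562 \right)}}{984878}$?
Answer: $- \frac{31846439}{148716578} \approx -0.21414$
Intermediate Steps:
$m = -4$ ($m = \frac{4}{-1} = 4 \left(-1\right) = -4$)
$t{\left(g,R \right)} = 12 + R$
$C = \frac{195}{151}$ ($C = \left(-195\right) \left(- \frac{1}{151}\right) = \frac{195}{151} \approx 1.2914$)
$Y{\left(a \right)} = \frac{461255}{151} + \frac{57487 a}{151}$ ($Y{\left(a \right)} = 9 - \left(\frac{195}{151} - 382\right) \left(a + \left(12 - 4\right)\right) = 9 - - \frac{57487 \left(a + 8\right)}{151} = 9 - - \frac{57487 \left(8 + a\right)}{151} = 9 - \left(- \frac{459896}{151} - \frac{57487 a}{151}\right) = 9 + \left(\frac{459896}{151} + \frac{57487 a}{151}\right) = \frac{461255}{151} + \frac{57487 a}{151}$)
$\frac{Y{\left(-562 \right)}}{984878} = \frac{\frac{461255}{151} + \frac{57487}{151} \left(-562\right)}{984878} = \left(\frac{461255}{151} - \frac{32307694}{151}\right) \frac{1}{984878} = \left(- \frac{31846439}{151}\right) \frac{1}{984878} = - \frac{31846439}{148716578}$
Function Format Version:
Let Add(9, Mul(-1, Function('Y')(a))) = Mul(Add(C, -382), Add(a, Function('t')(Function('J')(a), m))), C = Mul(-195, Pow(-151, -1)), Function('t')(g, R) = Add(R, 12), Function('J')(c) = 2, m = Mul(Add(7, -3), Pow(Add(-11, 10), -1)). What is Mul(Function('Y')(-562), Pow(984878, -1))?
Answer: Rational(-31846439, 148716578) ≈ -0.21414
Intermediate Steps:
m = -4 (m = Mul(4, Pow(-1, -1)) = Mul(4, -1) = -4)
Function('t')(g, R) = Add(12, R)
C = Rational(195, 151) (C = Mul(-195, Rational(-1, 151)) = Rational(195, 151) ≈ 1.2914)
Function('Y')(a) = Add(Rational(461255, 151), Mul(Rational(57487, 151), a)) (Function('Y')(a) = Add(9, Mul(-1, Mul(Add(Rational(195, 151), -382), Add(a, Add(12, -4))))) = Add(9, Mul(-1, Mul(Rational(-57487, 151), Add(a, 8)))) = Add(9, Mul(-1, Mul(Rational(-57487, 151), Add(8, a)))) = Add(9, Mul(-1, Add(Rational(-459896, 151), Mul(Rational(-57487, 151), a)))) = Add(9, Add(Rational(459896, 151), Mul(Rational(57487, 151), a))) = Add(Rational(461255, 151), Mul(Rational(57487, 151), a)))
Mul(Function('Y')(-562), Pow(984878, -1)) = Mul(Add(Rational(461255, 151), Mul(Rational(57487, 151), -562)), Pow(984878, -1)) = Mul(Add(Rational(461255, 151), Rational(-32307694, 151)), Rational(1, 984878)) = Mul(Rational(-31846439, 151), Rational(1, 984878)) = Rational(-31846439, 148716578)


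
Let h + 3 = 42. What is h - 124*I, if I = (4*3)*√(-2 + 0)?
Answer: 39 - 1488*I*√2 ≈ 39.0 - 2104.4*I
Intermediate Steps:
h = 39 (h = -3 + 42 = 39)
I = 12*I*√2 (I = 12*√(-2) = 12*(I*√2) = 12*I*√2 ≈ 16.971*I)
h - 124*I = 39 - 1488*I*√2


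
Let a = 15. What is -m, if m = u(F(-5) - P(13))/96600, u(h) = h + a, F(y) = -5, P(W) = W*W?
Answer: 53/32200 ≈ 0.0016460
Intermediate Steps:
P(W) = W²
u(h) = 15 + h (u(h) = h + 15 = 15 + h)
m = -53/32200 (m = (15 + (-5 - 1*13²))/96600 = (15 + (-5 - 1*169))*(1/96600) = (15 + (-5 - 169))*(1/96600) = (15 - 174)*(1/96600) = -159*1/96600 = -53/32200 ≈ -0.0016460)
-m = -1*(-53/32200) = 53/32200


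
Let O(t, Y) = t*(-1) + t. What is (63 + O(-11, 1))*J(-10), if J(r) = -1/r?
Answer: 63/10 ≈ 6.3000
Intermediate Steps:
O(t, Y) = 0 (O(t, Y) = -t + t = 0)
(63 + O(-11, 1))*J(-10) = (63 + 0)*(-1/(-10)) = 63*(-1*(-⅒)) = 63*(⅒) = 63/10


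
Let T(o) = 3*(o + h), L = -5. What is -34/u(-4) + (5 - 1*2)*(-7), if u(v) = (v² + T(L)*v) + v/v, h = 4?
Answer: -643/29 ≈ -22.172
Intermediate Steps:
T(o) = 12 + 3*o (T(o) = 3*(o + 4) = 3*(4 + o) = 12 + 3*o)
u(v) = 1 + v² - 3*v (u(v) = (v² + (12 + 3*(-5))*v) + v/v = (v² + (12 - 15)*v) + 1 = (v² - 3*v) + 1 = 1 + v² - 3*v)
-34/u(-4) + (5 - 1*2)*(-7) = -34/(1 + (-4)² - 3*(-4)) + (5 - 1*2)*(-7) = -34/(1 + 16 + 12) + (5 - 2)*(-7) = -34/29 + 3*(-7) = -34*1/29 - 21 = -34/29 - 21 = -643/29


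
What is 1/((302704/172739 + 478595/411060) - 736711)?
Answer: -1092401436/804780968139643 ≈ -1.3574e-6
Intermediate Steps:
1/((302704/172739 + 478595/411060) - 736711) = 1/((302704*(1/172739) + 478595*(1/411060)) - 736711) = 1/((302704/172739 + 7363/6324) - 736711) = 1/(3186177353/1092401436 - 736711) = 1/(-804780968139643/1092401436) = -1092401436/804780968139643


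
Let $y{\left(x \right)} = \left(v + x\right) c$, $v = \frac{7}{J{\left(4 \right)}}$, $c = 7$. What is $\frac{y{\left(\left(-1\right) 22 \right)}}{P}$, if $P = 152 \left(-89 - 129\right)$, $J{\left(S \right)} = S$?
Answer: $\frac{567}{132544} \approx 0.0042778$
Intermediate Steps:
$v = \frac{7}{4} \approx 1.75$
$y{\left(x \right)} = \frac{49}{4} + 7 x$ ($y{\left(x \right)} = \left(\frac{7}{4} + x\right) 7 = \frac{49}{4} + 7 x$)
$P = -33136$ ($P = 152 \left(-218\right) = -33136$)
$\frac{y{\left(\left(-1\right) 22 \right)}}{P} = \frac{\frac{49}{4} + 7 \left(\left(-1\right) 22\right)}{-33136} = \left(\frac{49}{4} + 7 \left(-22\right)\right) \left(- \frac{1}{33136}\right) = \left(\frac{49}{4} - 154\right) \left(- \frac{1}{33136}\right) = \left(- \frac{567}{4}\right) \left(- \frac{1}{33136}\right) = \frac{567}{132544}$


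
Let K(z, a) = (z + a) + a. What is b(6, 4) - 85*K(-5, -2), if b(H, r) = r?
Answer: 769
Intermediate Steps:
K(z, a) = z + 2*a (K(z, a) = (a + z) + a = z + 2*a)
b(6, 4) - 85*K(-5, -2) = 4 - 85*(-5 + 2*(-2)) = 4 - 85*(-5 - 4) = 4 - 85*(-9) = 4 + 765 = 769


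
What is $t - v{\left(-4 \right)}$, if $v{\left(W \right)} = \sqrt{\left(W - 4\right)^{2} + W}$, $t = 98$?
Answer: $98 - 2 \sqrt{15} \approx 90.254$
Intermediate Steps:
$v{\left(W \right)} = \sqrt{W + \left(-4 + W\right)^{2}}$ ($v{\left(W \right)} = \sqrt{\left(-4 + W\right)^{2} + W} = \sqrt{W + \left(-4 + W\right)^{2}}$)
$t - v{\left(-4 \right)} = 98 - \sqrt{-4 + \left(-4 - 4\right)^{2}} = 98 - \sqrt{-4 + \left(-8\right)^{2}} = 98 - \sqrt{-4 + 64} = 98 - \sqrt{60} = 98 - 2 \sqrt{15}$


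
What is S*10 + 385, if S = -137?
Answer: -985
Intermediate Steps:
S*10 + 385 = -137*10 + 385 = -1370 + 385 = -985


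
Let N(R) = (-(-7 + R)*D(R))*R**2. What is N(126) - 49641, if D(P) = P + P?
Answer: -476139129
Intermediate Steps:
D(P) = 2*P
N(R) = -2*R**3*(-7 + R) (N(R) = (-(-7 + R)*2*R)*R**2 = (-2*R*(-7 + R))*R**2 = -2*R**3*(-7 + R))
N(126) - 49641 = 2*126**3*(7 - 1*126) - 49641 = 2*2000376*(7 - 126) - 49641 = 2*2000376*(-119) - 49641 = -476089488 - 49641 = -476139129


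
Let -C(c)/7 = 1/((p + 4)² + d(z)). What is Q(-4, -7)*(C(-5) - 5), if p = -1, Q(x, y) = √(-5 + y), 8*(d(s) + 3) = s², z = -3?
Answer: -682*I*√3/57 ≈ -20.724*I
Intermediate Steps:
d(s) = -3 + s²/8
C(c) = -56/57 (C(c) = -7/((-1 + 4)² + (-3 + (⅛)*(-3)²)) = -7/(3² + (-3 + (⅛)*9)) = -7/(9 + (-3 + 9/8)) = -7/(9 - 15/8) = -7/57/8 = -7*8/57 = -56/57)
Q(-4, -7)*(C(-5) - 5) = √(-5 - 7)*(-56/57 - 5) = √(-12)*(-341/57) = (2*I*√3)*(-341/57) = -682*I*√3/57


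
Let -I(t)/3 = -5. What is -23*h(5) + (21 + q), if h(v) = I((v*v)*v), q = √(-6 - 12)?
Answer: -324 + 3*I*√2 ≈ -324.0 + 4.2426*I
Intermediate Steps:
q = 3*I*√2 (q = √(-18) = 3*I*√2 ≈ 4.2426*I)
I(t) = 15 (I(t) = -3*(-5) = 15)
h(v) = 15
-23*h(5) + (21 + q) = -23*15 + (21 + 3*I*√2) = -345 + (21 + 3*I*√2) = -324 + 3*I*√2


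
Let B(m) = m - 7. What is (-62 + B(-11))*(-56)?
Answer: 4480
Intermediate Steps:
B(m) = -7 + m
(-62 + B(-11))*(-56) = (-62 + (-7 - 11))*(-56) = (-62 - 18)*(-56) = -80*(-56) = 4480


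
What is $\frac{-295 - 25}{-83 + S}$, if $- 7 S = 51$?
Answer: $\frac{280}{79} \approx 3.5443$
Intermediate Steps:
$S = - \frac{51}{7}$ ($S = \left(- \frac{1}{7}\right) 51 = - \frac{51}{7} \approx -7.2857$)
$\frac{-295 - 25}{-83 + S} = \frac{-295 - 25}{-83 - \frac{51}{7}} = - \frac{320}{- \frac{632}{7}} = \left(-320\right) \left(- \frac{7}{632}\right) = \frac{280}{79}$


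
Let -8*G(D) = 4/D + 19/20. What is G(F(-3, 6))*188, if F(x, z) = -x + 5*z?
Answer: -33229/1320 ≈ -25.173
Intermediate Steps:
G(D) = -19/160 - 1/(2*D) (G(D) = -(4/D + 19/20)/8 = -(19/20 + 4/D)/8 = -19/160 - 1/(2*D))
G(F(-3, 6))*188 = ((-80 - 19*(-1*(-3) + 5*6))/(160*(-1*(-3) + 5*6)))*188 = ((-80 - 19*(3 + 30))/(160*(3 + 30)))*188 = ((1/160)*(-80 - 19*33)/33)*188 = ((1/160)*(1/33)*(-80 - 627))*188 = ((1/160)*(1/33)*(-707))*188 = -707/5280*188 = -33229/1320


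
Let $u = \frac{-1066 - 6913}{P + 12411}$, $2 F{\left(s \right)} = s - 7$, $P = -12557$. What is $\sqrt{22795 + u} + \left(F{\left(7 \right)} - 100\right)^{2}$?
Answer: $10000 + \frac{\sqrt{487063154}}{146} \approx 10151.0$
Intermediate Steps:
$F{\left(s \right)} = - \frac{7}{2} + \frac{s}{2}$ ($F{\left(s \right)} = \frac{s - 7}{2} = \frac{-7 + s}{2} = - \frac{7}{2} + \frac{s}{2}$)
$u = \frac{7979}{146}$ ($u = \frac{-1066 - 6913}{-12557 + 12411} = - \frac{7979}{-146} = \left(-7979\right) \left(- \frac{1}{146}\right) = \frac{7979}{146} \approx 54.651$)
$\sqrt{22795 + u} + \left(F{\left(7 \right)} - 100\right)^{2} = \sqrt{22795 + \frac{7979}{146}} + \left(\left(- \frac{7}{2} + \frac{1}{2} \cdot 7\right) - 100\right)^{2} = \sqrt{\frac{3336049}{146}} + \left(\left(- \frac{7}{2} + \frac{7}{2}\right) - 100\right)^{2} = \frac{\sqrt{487063154}}{146} + \left(0 - 100\right)^{2} = \frac{\sqrt{487063154}}{146} + \left(-100\right)^{2} = \frac{\sqrt{487063154}}{146} + 10000 = 10000 + \frac{\sqrt{487063154}}{146}$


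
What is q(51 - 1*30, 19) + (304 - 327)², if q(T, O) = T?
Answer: 550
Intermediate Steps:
q(51 - 1*30, 19) + (304 - 327)² = (51 - 1*30) + (304 - 327)² = (51 - 30) + (-23)² = 21 + 529 = 550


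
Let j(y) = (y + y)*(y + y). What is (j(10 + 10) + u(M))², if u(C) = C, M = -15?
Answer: 2512225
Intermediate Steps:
j(y) = 4*y² (j(y) = (2*y)*(2*y) = 4*y²)
(j(10 + 10) + u(M))² = (4*(10 + 10)² - 15)² = (4*20² - 15)² = (4*400 - 15)² = (1600 - 15)² = 1585² = 2512225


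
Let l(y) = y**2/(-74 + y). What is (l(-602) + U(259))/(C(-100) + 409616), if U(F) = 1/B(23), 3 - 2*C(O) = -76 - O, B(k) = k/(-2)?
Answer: -4168322/3184273157 ≈ -0.0013090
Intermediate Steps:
B(k) = -k/2 (B(k) = k*(-1/2) = -k/2)
C(O) = 79/2 + O/2 (C(O) = 3/2 - (-76 - O)/2 = 3/2 + (38 + O/2) = 79/2 + O/2)
U(F) = -2/23 (U(F) = 1/(-1/2*23) = 1/(-23/2) = -2/23)
l(y) = y**2/(-74 + y)
(l(-602) + U(259))/(C(-100) + 409616) = ((-602)**2/(-74 - 602) - 2/23)/((79/2 + (1/2)*(-100)) + 409616) = (362404/(-676) - 2/23)/((79/2 - 50) + 409616) = (362404*(-1/676) - 2/23)/(-21/2 + 409616) = (-90601/169 - 2/23)/(819211/2) = -2084161/3887*2/819211 = -4168322/3184273157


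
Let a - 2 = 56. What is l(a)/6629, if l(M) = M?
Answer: 58/6629 ≈ 0.0087494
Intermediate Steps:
a = 58 (a = 2 + 56 = 58)
l(a)/6629 = 58/6629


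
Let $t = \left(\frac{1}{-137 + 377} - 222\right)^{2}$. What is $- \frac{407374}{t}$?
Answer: $- \frac{23464742400}{2838651841} \approx -8.2662$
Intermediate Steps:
$t = \frac{2838651841}{57600}$ ($t = \left(\frac{1}{240} - 222\right)^{2} = \left(- \frac{53279}{240}\right)^{2} = \frac{2838651841}{57600} \approx 49282.0$)
$- \frac{407374}{t} = - \frac{407374}{\frac{2838651841}{57600}} = \left(-407374\right) \frac{57600}{2838651841} = - \frac{23464742400}{2838651841}$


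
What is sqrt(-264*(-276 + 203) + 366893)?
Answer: 13*sqrt(2285) ≈ 621.42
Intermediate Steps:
sqrt(-264*(-276 + 203) + 366893) = sqrt(-264*(-73) + 366893) = sqrt(19272 + 366893) = sqrt(386165) = 13*sqrt(2285)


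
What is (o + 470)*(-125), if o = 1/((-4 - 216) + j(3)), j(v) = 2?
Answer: -12807375/218 ≈ -58749.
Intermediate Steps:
o = -1/218 (o = 1/((-4 - 216) + 2) = 1/(-220 + 2) = 1/(-218) = -1/218 ≈ -0.0045872)
(o + 470)*(-125) = (-1/218 + 470)*(-125) = (102459/218)*(-125) = -12807375/218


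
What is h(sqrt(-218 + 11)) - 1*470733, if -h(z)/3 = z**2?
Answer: -470112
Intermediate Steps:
h(z) = -3*z**2
h(sqrt(-218 + 11)) - 1*470733 = -3*(sqrt(-218 + 11))**2 - 1*470733 = -3*(sqrt(-207))**2 - 470733 = -3*(3*I*sqrt(23))**2 - 470733 = -3*(-207) - 470733 = 621 - 470733 = -470112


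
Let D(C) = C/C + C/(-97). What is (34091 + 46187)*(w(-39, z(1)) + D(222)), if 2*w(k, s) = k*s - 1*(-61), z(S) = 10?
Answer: -1290990657/97 ≈ -1.3309e+7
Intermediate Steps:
w(k, s) = 61/2 + k*s/2 (w(k, s) = (k*s - 1*(-61))/2 = (k*s + 61)/2 = (61 + k*s)/2 = 61/2 + k*s/2)
D(C) = 1 - C/97 (D(C) = 1 + C*(-1/97) = 1 - C/97)
(34091 + 46187)*(w(-39, z(1)) + D(222)) = (34091 + 46187)*((61/2 + (½)*(-39)*10) + (1 - 1/97*222)) = 80278*((61/2 - 195) + (1 - 222/97)) = 80278*(-329/2 - 125/97) = 80278*(-32163/194) = -1290990657/97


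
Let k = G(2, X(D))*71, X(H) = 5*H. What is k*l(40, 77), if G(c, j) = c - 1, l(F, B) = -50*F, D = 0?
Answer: -142000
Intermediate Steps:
G(c, j) = -1 + c
k = 71 (k = (-1 + 2)*71 = 1*71 = 71)
k*l(40, 77) = 71*(-50*40) = 71*(-2000) = -142000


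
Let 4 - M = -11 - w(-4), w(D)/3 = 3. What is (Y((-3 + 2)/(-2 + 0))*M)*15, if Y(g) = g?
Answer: 180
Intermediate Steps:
w(D) = 9 (w(D) = 3*3 = 9)
M = 24 (M = 4 - (-11 - 1*9) = 4 - (-11 - 9) = 4 - 1*(-20) = 4 + 20 = 24)
(Y((-3 + 2)/(-2 + 0))*M)*15 = (((-3 + 2)/(-2 + 0))*24)*15 = (-1/(-2)*24)*15 = (-1*(-1/2)*24)*15 = ((1/2)*24)*15 = 12*15 = 180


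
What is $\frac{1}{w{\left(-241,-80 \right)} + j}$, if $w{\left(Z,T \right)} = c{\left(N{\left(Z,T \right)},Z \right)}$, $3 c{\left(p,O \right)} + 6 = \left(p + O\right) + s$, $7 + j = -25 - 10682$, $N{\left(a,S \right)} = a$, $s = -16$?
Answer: $- \frac{1}{10882} \approx -9.1895 \cdot 10^{-5}$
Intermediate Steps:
$j = -10714$ ($j = -7 - 10707 = -10714$)
$c{\left(p,O \right)} = - \frac{22}{3} + \frac{O}{3} + \frac{p}{3}$ ($c{\left(p,O \right)} = -2 + \frac{\left(p + O\right) - 16}{3} = -2 + \frac{\left(O + p\right) - 16}{3} = -2 + \frac{-16 + O + p}{3} = -2 + \left(- \frac{16}{3} + \frac{O}{3} + \frac{p}{3}\right) = - \frac{22}{3} + \frac{O}{3} + \frac{p}{3}$)
$w{\left(Z,T \right)} = - \frac{22}{3} + \frac{2 Z}{3}$ ($w{\left(Z,T \right)} = - \frac{22}{3} + \frac{Z}{3} + \frac{Z}{3} = - \frac{22}{3} + \frac{2 Z}{3}$)
$\frac{1}{w{\left(-241,-80 \right)} + j} = \frac{1}{\left(- \frac{22}{3} + \frac{2}{3} \left(-241\right)\right) - 10714} = \frac{1}{\left(- \frac{22}{3} - \frac{482}{3}\right) - 10714} = \frac{1}{-168 - 10714} = \frac{1}{-10882} = - \frac{1}{10882}$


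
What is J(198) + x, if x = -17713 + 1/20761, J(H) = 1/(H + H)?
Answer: -145624857671/8221356 ≈ -17713.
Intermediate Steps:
J(H) = 1/(2*H)
x = -367739592/20761 (x = -17713 + 1/20761 = -367739592/20761 ≈ -17713.)
J(198) + x = (½)/198 - 367739592/20761 = (½)*(1/198) - 367739592/20761 = 1/396 - 367739592/20761 = -145624857671/8221356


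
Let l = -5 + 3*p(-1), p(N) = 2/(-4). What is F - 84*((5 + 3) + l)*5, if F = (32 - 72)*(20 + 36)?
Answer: -2870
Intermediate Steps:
p(N) = -1/2 (p(N) = 2*(-1/4) = -1/2)
l = -13/2 (l = -5 + 3*(-1/2) = -5 - 3/2 = -13/2 ≈ -6.5000)
F = -2240 (F = -40*56 = -2240)
F - 84*((5 + 3) + l)*5 = -2240 - 84*((5 + 3) - 13/2)*5 = -2240 - 84*(8 - 13/2)*5 = -2240 - 126*5 = -2240 - 84*15/2 = -2240 - 630 = -2870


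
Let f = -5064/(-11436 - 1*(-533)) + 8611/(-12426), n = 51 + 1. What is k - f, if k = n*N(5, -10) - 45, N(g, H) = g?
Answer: 267516571/1242942 ≈ 215.23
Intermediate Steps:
n = 52
k = 215 (k = 52*5 - 45 = 260 - 45 = 215)
f = -284041/1242942 (f = -5064/(-11436 + 533) + 8611*(-1/12426) = -5064/(-10903) - 79/114 = -5064*(-1/10903) - 79/114 = 5064/10903 - 79/114 = -284041/1242942 ≈ -0.22852)
k - f = 215 - 1*(-284041/1242942) = 215 + 284041/1242942 = 267516571/1242942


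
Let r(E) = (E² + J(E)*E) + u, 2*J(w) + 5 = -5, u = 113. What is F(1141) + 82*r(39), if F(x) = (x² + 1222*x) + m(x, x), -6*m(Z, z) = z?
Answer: 16883945/6 ≈ 2.8140e+6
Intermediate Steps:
m(Z, z) = -z/6
J(w) = -5 (J(w) = -5/2 + (½)*(-5) = -5/2 - 5/2 = -5)
F(x) = x² + 7331*x/6 (F(x) = (x² + 1222*x) - x/6 = x² + 7331*x/6)
r(E) = 113 + E² - 5*E (r(E) = (E² - 5*E) + 113 = 113 + E² - 5*E)
F(1141) + 82*r(39) = (⅙)*1141*(7331 + 6*1141) + 82*(113 + 39² - 5*39) = (⅙)*1141*(7331 + 6846) + 82*(113 + 1521 - 195) = (⅙)*1141*14177 + 82*1439 = 16175957/6 + 117998 = 16883945/6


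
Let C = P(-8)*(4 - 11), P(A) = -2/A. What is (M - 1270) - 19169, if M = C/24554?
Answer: -2007436831/98216 ≈ -20439.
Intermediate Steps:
C = -7/4 (C = (-2/(-8))*(4 - 11) = -2*(-1/8)*(-7) = (1/4)*(-7) = -7/4 ≈ -1.7500)
M = -7/98216 (M = -7/4/24554 = -7/4*1/24554 = -7/98216 ≈ -7.1271e-5)
(M - 1270) - 19169 = (-7/98216 - 1270) - 19169 = -124734327/98216 - 19169 = -2007436831/98216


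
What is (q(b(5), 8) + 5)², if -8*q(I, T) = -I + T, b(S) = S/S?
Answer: 1089/64 ≈ 17.016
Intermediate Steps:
b(S) = 1
q(I, T) = -T/8 + I/8 (q(I, T) = -(-I + T)/8 = -(T - I)/8 = -T/8 + I/8)
(q(b(5), 8) + 5)² = ((-⅛*8 + (⅛)*1) + 5)² = ((-1 + ⅛) + 5)² = (-7/8 + 5)² = (33/8)² = 1089/64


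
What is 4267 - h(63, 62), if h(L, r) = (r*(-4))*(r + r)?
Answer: 35019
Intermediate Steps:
h(L, r) = -8*r² (h(L, r) = (-4*r)*(2*r) = -8*r²)
4267 - h(63, 62) = 4267 - (-8)*62² = 4267 - (-8)*3844 = 4267 - 1*(-30752) = 4267 + 30752 = 35019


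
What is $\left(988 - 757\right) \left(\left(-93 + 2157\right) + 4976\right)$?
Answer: $1626240$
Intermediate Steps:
$\left(988 - 757\right) \left(\left(-93 + 2157\right) + 4976\right) = 231 \left(2064 + 4976\right) = 231 \cdot 7040 = 1626240$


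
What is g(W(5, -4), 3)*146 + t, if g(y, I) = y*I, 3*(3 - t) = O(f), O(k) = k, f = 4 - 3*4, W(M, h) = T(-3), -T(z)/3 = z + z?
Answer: 23669/3 ≈ 7889.7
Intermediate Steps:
T(z) = -6*z (T(z) = -3*(z + z) = -6*z)
W(M, h) = 18 (W(M, h) = -6*(-3) = 18)
f = -8 (f = 4 - 12 = -8)
t = 17/3 (t = 3 - ⅓*(-8) = 3 + 8/3 = 17/3 ≈ 5.6667)
g(y, I) = I*y
g(W(5, -4), 3)*146 + t = (3*18)*146 + 17/3 = 54*146 + 17/3 = 7884 + 17/3 = 23669/3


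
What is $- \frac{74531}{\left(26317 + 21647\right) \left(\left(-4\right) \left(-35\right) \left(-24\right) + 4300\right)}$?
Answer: $- \frac{74531}{45086160} \approx -0.0016531$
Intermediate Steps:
$- \frac{74531}{\left(26317 + 21647\right) \left(\left(-4\right) \left(-35\right) \left(-24\right) + 4300\right)} = - \frac{74531}{47964 \left(140 \left(-24\right) + 4300\right)} = - \frac{74531}{47964 \left(-3360 + 4300\right)} = - \frac{74531}{47964 \cdot 940} = - \frac{74531}{45086160}$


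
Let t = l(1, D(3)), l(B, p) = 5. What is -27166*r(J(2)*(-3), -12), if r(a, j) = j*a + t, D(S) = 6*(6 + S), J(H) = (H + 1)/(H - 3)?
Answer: 2798098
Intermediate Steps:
J(H) = (1 + H)/(-3 + H)
D(S) = 36 + 6*S
t = 5
r(a, j) = 5 + a*j (r(a, j) = j*a + 5 = a*j + 5 = 5 + a*j)
-27166*r(J(2)*(-3), -12) = -27166*(5 + (((1 + 2)/(-3 + 2))*(-3))*(-12)) = -27166*(5 + ((3/(-1))*(-3))*(-12)) = -27166*(5 + (-1*3*(-3))*(-12)) = -27166*(5 - 3*(-3)*(-12)) = -27166*(5 + 9*(-12)) = -27166*(5 - 108) = -27166*(-103) = 2798098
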